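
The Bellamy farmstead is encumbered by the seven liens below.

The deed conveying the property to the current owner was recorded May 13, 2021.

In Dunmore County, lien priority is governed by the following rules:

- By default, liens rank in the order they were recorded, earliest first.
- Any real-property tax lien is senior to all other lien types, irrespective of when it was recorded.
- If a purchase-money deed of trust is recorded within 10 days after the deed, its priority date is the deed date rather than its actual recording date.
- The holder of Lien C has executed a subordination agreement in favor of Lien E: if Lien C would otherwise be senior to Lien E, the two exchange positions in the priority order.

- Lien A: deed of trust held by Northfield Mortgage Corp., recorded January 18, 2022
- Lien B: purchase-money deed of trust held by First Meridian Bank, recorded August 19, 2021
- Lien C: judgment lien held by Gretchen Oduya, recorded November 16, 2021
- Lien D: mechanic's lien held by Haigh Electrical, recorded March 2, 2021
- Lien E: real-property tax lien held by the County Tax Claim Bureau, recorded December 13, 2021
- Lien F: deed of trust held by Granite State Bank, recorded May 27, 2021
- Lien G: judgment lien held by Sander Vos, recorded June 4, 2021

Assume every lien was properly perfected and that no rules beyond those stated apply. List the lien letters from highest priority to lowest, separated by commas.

E, D, F, G, B, C, A

First, effective dates: B was recorded 98 days after the deed, outside the 10-day window, so it keeps its recording date.
E is a real-property tax lien, so it outranks all other liens regardless of date.
The other liens, earliest effective date first: D (March 2, 2021), F (May 27, 2021), G (June 4, 2021), B (August 19, 2021), C (November 16, 2021), A (January 18, 2022).
C already ranks below E; the subordination has no effect.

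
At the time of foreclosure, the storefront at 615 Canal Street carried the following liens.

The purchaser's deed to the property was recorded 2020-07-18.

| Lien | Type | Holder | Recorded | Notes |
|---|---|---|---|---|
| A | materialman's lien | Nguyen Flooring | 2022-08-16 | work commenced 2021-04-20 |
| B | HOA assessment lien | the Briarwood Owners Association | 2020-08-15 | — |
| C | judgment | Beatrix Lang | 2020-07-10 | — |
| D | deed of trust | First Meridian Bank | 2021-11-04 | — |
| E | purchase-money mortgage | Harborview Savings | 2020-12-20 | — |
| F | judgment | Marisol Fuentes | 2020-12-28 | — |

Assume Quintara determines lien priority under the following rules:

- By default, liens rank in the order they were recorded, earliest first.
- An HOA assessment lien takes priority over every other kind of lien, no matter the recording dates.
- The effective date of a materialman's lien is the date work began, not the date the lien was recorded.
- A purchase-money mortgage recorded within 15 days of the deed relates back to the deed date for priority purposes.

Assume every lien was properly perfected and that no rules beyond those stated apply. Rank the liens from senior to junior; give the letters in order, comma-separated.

Adjusting effective dates: A is treated as recorded 2021-04-20, the work-commencement date; E missed the 15-day window (155 days after the deed), so its recording date stands.
B, as an HOA assessment lien, has superpriority and ranks first.
The other liens, earliest effective date first: C (2020-07-10), E (2020-12-20), F (2020-12-28), A (2021-04-20), D (2021-11-04).

B, C, E, F, A, D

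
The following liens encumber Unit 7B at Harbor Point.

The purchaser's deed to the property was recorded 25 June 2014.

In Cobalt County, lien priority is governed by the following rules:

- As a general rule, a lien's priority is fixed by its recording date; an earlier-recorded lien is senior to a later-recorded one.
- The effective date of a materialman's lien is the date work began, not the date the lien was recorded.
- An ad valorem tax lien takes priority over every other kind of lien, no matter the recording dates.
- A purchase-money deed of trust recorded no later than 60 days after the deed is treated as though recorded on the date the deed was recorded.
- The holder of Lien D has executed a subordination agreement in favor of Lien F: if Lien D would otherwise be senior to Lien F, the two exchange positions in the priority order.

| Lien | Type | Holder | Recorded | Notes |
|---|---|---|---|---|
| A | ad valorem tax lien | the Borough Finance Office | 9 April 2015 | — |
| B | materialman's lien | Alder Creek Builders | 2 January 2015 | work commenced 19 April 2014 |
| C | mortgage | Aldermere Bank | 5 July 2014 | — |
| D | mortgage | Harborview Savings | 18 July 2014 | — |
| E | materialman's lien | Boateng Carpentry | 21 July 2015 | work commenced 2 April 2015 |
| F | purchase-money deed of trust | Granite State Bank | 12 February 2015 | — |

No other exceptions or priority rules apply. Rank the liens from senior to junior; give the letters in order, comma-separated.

A, B, C, F, D, E

Effective dates: B is treated as recorded 19 April 2014, the work-commencement date; E relates back to 2 April 2015 (work commenced); F was recorded 232 days after the deed, outside the 60-day window, so it keeps its recording date.
A is an ad valorem tax lien, so it outranks all other liens regardless of date.
Remaining liens by effective date: B (19 April 2014), C (5 July 2014), D (18 July 2014), F (12 February 2015), E (2 April 2015).
D is senior to F before the subordination, so the two trade places.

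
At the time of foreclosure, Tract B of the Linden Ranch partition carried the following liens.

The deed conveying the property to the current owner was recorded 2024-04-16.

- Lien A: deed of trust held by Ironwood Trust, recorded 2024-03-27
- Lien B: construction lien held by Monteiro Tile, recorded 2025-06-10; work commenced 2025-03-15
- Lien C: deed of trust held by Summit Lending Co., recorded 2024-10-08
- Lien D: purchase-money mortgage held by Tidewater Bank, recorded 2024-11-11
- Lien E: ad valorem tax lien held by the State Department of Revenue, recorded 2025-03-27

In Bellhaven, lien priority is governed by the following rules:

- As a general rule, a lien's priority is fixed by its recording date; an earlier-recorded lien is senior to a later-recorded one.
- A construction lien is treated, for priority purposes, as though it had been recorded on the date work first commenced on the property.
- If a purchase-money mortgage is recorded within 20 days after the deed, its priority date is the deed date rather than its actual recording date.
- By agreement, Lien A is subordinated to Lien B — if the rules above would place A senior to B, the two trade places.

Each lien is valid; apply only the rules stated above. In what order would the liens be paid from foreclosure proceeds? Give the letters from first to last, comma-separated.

B, C, D, A, E

Adjusting effective dates: B is treated as recorded 2025-03-15, the work-commencement date; D missed the 20-day window (209 days after the deed), so its recording date stands.
By effective date: A (2024-03-27), C (2024-10-08), D (2024-11-11), B (2025-03-15), E (2025-03-27).
A would otherwise be senior to B, so under the subordination agreement A and B exchange positions.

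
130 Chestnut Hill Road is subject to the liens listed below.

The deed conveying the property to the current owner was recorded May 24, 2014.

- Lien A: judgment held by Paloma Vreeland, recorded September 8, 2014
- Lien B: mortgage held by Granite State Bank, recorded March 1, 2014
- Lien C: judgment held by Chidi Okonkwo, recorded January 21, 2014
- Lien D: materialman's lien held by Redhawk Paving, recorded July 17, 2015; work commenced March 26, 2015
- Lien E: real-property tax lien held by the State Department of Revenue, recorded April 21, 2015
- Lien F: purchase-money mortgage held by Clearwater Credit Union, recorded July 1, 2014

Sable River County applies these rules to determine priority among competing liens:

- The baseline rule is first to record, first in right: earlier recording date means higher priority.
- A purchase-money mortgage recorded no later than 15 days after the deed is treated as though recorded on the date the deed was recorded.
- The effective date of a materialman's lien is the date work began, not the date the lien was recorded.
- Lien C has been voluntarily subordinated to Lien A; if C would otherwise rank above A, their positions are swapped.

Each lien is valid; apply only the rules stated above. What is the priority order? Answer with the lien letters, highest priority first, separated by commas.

A, B, F, C, D, E

First, effective dates: D is treated as recorded March 26, 2015, the work-commencement date; F was recorded 38 days after the deed — beyond 15 days — so no relation-back applies.
By effective date: C (January 21, 2014), B (March 1, 2014), F (July 1, 2014), A (September 8, 2014), D (March 26, 2015), E (April 21, 2015).
C is senior to A before the subordination, so the two trade places.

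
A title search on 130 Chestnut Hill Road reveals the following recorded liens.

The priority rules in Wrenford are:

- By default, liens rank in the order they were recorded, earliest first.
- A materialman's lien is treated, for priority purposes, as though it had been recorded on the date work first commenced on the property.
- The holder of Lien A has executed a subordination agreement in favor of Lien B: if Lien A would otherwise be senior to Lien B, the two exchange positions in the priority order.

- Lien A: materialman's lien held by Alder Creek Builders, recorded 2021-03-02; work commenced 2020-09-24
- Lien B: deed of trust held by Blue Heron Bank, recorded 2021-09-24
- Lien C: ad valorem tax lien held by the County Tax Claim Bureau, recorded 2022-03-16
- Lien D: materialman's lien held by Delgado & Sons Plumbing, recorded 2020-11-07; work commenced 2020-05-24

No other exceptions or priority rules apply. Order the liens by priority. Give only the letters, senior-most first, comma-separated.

D, B, A, C

Effective dates: A is treated as recorded 2020-09-24, the work-commencement date; D relates back to 2020-05-24 (work commenced).
Sorted by effective date: D (2020-05-24), A (2020-09-24), B (2021-09-24), C (2022-03-16).
The subordination applies — A was senior to B — so A and B swap.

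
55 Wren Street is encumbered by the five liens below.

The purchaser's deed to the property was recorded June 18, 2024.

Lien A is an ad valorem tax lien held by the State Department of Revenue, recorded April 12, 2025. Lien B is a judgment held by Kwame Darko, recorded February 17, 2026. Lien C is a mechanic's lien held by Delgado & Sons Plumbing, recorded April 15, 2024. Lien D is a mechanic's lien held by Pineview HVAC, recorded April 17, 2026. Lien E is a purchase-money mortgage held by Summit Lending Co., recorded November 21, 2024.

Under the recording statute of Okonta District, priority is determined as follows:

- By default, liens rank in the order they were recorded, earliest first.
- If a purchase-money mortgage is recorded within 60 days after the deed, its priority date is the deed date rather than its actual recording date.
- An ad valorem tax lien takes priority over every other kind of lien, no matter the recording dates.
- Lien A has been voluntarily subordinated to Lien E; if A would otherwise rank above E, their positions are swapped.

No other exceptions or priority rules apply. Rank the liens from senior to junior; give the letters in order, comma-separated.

E, C, A, B, D

Effective dates: E missed the 60-day window (156 days after the deed), so its recording date stands.
A is an ad valorem tax lien and takes priority over every other lien.
The other liens, earliest effective date first: C (April 15, 2024), E (November 21, 2024), B (February 17, 2026), D (April 17, 2026).
A is senior to E before the subordination, so the two trade places.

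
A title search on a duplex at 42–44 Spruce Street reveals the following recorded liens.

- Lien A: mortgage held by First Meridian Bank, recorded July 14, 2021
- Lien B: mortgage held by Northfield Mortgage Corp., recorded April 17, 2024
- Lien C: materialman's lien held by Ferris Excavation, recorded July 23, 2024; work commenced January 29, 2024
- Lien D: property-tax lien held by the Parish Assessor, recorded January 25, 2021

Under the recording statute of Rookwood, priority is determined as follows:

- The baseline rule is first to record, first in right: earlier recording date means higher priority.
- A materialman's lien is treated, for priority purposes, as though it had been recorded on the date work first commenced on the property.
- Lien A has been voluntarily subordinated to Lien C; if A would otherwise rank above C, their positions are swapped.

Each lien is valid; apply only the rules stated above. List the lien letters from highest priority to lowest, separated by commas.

Adjusting effective dates: C relates back to January 29, 2024 (work commenced).
Sorted by effective date: D (January 25, 2021), A (July 14, 2021), C (January 29, 2024), B (April 17, 2024).
Because A would otherwise rank above C, the subordination swaps them.

D, C, A, B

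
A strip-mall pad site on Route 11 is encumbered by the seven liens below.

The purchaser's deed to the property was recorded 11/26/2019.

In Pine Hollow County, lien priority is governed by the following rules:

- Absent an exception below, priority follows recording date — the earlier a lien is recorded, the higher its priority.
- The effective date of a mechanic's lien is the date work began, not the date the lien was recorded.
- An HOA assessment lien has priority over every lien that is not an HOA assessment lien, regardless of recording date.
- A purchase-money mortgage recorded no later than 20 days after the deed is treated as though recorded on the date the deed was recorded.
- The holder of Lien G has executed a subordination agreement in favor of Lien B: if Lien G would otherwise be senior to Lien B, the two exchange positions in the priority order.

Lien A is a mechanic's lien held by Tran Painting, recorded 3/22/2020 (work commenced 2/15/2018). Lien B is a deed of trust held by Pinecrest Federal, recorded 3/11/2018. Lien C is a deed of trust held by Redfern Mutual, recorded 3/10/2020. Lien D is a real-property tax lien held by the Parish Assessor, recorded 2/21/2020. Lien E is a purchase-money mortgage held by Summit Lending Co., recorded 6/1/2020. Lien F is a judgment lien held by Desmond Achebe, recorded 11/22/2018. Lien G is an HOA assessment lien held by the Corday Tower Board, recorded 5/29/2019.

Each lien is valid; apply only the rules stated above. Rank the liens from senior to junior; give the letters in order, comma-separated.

B, A, G, F, D, C, E

Adjusting effective dates: A's effective date is 2/15/2018, when work began; E was recorded 188 days after the deed — beyond 20 days — so no relation-back applies.
G is an HOA assessment lien, so it outranks all other liens regardless of date.
The other liens, earliest effective date first: A (2/15/2018), B (3/11/2018), F (11/22/2018), D (2/21/2020), C (3/10/2020), E (6/1/2020).
G would otherwise be senior to B, so under the subordination agreement G and B exchange positions.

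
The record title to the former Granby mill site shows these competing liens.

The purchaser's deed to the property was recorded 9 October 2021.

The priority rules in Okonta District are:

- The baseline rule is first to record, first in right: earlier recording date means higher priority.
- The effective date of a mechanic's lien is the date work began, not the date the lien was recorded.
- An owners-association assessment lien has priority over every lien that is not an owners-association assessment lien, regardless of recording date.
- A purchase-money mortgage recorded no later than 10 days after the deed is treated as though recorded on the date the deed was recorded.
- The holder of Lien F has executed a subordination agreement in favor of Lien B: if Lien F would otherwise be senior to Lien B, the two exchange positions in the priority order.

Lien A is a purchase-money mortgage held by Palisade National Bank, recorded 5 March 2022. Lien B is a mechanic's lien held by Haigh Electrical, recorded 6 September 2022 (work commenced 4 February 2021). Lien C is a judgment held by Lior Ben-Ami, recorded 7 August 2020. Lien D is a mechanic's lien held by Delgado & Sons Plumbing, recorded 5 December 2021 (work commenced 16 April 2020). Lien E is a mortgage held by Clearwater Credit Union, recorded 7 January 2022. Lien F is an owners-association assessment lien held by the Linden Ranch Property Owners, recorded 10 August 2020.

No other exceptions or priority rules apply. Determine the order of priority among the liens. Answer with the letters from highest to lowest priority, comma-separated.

B, D, C, F, E, A

Effective dates after the stated exceptions: A was recorded 147 days after the deed — beyond 10 days — so no relation-back applies; B is treated as recorded 4 February 2021, the work-commencement date; D relates back to 16 April 2020 (work commenced).
F is an owners-association assessment lien, so it outranks all other liens regardless of date.
Remaining liens by effective date: D (16 April 2020), C (7 August 2020), B (4 February 2021), E (7 January 2022), A (5 March 2022).
The subordination applies — F was senior to B — so F and B swap.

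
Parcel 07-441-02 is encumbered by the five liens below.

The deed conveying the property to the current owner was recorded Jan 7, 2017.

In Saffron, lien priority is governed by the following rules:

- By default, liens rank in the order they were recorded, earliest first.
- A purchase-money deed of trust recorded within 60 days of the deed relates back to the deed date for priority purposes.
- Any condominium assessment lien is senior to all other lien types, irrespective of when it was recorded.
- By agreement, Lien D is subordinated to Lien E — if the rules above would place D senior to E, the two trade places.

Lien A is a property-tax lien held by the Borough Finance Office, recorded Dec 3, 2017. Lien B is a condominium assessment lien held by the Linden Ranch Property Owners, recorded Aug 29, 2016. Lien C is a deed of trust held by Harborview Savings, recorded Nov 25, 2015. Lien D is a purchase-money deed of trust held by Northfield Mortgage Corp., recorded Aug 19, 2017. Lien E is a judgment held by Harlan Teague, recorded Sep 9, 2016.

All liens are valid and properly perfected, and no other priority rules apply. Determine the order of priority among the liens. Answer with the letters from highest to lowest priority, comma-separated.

Effective dates: D was recorded 224 days after the deed, outside the 60-day window, so it keeps its recording date.
B is a condominium assessment lien and takes priority over every other lien.
Among the remaining liens, by effective date: C (Nov 25, 2015), E (Sep 9, 2016), D (Aug 19, 2017), A (Dec 3, 2017).
D is already junior to E, so the subordination agreement changes nothing.

B, C, E, D, A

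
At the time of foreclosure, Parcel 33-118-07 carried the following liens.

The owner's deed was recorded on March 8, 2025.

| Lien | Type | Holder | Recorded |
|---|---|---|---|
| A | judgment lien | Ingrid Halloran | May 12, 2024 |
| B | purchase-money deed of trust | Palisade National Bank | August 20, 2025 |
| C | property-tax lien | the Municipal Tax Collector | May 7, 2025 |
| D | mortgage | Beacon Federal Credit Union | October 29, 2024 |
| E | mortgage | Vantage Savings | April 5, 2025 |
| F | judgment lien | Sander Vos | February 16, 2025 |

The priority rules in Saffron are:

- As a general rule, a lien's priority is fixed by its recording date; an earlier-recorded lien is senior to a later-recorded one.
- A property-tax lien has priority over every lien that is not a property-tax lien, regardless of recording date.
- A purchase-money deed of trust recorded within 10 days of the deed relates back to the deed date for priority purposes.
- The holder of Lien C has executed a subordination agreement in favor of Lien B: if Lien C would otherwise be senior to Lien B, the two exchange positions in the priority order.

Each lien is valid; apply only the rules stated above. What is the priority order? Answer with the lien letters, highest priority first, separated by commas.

B, A, D, F, E, C

First, effective dates: B missed the 10-day window (165 days after the deed), so its recording date stands.
As a property-tax lien, C is senior to every other lien.
Remaining liens by effective date: A (May 12, 2024), D (October 29, 2024), F (February 16, 2025), E (April 5, 2025), B (August 20, 2025).
The subordination applies — C was senior to B — so C and B swap.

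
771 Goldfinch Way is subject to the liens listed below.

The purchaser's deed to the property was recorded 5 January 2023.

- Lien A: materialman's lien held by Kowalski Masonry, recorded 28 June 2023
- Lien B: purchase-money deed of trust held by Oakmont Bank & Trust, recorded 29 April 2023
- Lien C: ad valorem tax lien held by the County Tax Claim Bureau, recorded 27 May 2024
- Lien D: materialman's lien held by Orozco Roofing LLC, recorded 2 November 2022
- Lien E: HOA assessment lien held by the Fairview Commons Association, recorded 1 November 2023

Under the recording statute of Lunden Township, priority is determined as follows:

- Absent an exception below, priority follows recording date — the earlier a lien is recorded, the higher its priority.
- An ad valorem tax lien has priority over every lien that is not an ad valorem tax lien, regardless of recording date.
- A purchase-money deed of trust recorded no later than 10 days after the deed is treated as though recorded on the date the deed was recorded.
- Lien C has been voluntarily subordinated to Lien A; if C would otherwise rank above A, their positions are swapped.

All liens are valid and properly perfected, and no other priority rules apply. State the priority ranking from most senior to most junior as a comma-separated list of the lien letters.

Effective dates: B missed the 10-day window (114 days after the deed), so its recording date stands.
C is an ad valorem tax lien and takes priority over every other lien.
The other liens, earliest effective date first: D (2 November 2022), B (29 April 2023), A (28 June 2023), E (1 November 2023).
C is senior to A before the subordination, so the two trade places.

A, D, B, C, E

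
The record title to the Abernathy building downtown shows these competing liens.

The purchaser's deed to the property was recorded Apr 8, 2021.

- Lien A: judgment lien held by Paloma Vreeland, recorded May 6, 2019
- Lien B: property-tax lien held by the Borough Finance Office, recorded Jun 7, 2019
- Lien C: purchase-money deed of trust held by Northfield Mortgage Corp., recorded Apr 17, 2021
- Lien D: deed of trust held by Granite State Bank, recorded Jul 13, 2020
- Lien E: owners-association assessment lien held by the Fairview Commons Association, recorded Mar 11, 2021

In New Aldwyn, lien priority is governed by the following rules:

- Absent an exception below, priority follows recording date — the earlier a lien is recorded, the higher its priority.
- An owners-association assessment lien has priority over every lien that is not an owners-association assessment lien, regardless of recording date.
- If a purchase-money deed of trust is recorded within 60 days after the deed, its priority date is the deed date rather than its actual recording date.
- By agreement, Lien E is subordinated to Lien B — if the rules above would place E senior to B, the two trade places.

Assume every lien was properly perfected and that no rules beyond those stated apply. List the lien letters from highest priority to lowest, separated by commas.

Effective dates after the stated exceptions: C relates back to the deed date Apr 8, 2021.
E is an owners-association assessment lien, so it outranks all other liens regardless of date.
Remaining liens by effective date: A (May 6, 2019), B (Jun 7, 2019), D (Jul 13, 2020), C (Apr 8, 2021).
E would otherwise be senior to B, so under the subordination agreement E and B exchange positions.

B, A, E, D, C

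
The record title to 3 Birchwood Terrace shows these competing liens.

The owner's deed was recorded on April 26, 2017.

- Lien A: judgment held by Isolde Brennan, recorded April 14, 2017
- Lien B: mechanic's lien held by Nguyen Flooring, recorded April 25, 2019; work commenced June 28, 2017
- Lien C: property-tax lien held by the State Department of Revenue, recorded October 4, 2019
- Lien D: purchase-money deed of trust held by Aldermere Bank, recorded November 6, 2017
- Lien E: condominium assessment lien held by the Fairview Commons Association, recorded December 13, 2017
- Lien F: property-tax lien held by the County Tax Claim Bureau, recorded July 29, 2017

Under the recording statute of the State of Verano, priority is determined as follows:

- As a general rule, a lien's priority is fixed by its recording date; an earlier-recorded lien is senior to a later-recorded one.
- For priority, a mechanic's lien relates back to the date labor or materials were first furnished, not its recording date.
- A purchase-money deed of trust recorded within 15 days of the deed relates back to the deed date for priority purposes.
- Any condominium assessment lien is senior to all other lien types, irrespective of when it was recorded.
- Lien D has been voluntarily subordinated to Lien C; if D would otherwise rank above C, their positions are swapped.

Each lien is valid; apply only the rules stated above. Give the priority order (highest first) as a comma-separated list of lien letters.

E, A, B, F, C, D

Effective dates: B relates back to June 28, 2017 (work commenced); D was recorded 194 days after the deed, outside the 15-day window, so it keeps its recording date.
E, as a condominium assessment lien, has superpriority and ranks first.
Ordering the rest by effective date: A (April 14, 2017), B (June 28, 2017), F (July 29, 2017), D (November 6, 2017), C (October 4, 2019).
D is senior to C before the subordination, so the two trade places.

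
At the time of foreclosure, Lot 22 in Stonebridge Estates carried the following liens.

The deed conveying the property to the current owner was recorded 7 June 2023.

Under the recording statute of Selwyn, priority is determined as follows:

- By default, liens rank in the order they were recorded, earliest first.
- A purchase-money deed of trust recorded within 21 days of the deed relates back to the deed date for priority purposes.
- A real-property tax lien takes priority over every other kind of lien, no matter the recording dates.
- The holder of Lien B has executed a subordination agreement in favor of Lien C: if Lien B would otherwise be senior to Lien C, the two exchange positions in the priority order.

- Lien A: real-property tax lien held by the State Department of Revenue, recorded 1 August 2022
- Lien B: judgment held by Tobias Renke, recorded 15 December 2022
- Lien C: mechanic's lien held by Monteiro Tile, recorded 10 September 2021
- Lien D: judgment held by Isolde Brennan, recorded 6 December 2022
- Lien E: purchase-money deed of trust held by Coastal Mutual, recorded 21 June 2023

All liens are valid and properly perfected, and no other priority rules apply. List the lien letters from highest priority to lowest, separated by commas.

First, effective dates: E's effective date is the deed date, 7 June 2023.
A is a real-property tax lien and takes priority over every other lien.
Remaining liens by effective date: C (10 September 2021), D (6 December 2022), B (15 December 2022), E (7 June 2023).
B is already junior to C, so the subordination agreement changes nothing.

A, C, D, B, E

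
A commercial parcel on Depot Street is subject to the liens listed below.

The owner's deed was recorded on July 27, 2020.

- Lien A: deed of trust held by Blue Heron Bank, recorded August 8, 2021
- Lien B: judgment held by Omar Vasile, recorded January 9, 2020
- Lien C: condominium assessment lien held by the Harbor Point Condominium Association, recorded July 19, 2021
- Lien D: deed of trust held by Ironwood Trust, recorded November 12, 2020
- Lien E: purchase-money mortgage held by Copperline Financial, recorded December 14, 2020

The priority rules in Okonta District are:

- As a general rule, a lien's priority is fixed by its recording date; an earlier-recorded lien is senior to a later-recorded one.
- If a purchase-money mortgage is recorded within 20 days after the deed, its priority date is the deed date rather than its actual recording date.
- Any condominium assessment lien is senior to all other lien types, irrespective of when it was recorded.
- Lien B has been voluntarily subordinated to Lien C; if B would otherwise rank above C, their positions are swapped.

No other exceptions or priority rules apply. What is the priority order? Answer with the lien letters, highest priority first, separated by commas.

C, B, D, E, A

Effective dates after the stated exceptions: E was recorded 140 days after the deed, outside the 20-day window, so it keeps its recording date.
C is a condominium assessment lien, so it outranks all other liens regardless of date.
The other liens, earliest effective date first: B (January 9, 2020), D (November 12, 2020), E (December 14, 2020), A (August 8, 2021).
Since B is not senior to C, the subordination leaves the order unchanged.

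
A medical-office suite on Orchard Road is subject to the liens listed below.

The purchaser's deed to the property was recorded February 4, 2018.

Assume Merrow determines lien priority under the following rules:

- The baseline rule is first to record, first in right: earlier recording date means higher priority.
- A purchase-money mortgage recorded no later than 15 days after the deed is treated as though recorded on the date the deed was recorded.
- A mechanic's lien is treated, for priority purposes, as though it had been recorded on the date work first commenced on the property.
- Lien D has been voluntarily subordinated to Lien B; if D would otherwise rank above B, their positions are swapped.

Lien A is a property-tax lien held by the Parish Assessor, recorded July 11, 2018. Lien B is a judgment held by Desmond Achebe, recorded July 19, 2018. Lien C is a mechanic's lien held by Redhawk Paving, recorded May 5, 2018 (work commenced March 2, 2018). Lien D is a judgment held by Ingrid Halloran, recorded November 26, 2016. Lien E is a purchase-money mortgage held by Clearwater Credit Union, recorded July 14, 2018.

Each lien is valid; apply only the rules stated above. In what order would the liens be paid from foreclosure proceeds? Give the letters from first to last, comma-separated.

Adjusting effective dates: C is treated as recorded March 2, 2018, the work-commencement date; E missed the 15-day window (160 days after the deed), so its recording date stands.
Sorted by effective date: D (November 26, 2016), C (March 2, 2018), A (July 11, 2018), E (July 14, 2018), B (July 19, 2018).
Because D would otherwise rank above B, the subordination swaps them.

B, C, A, E, D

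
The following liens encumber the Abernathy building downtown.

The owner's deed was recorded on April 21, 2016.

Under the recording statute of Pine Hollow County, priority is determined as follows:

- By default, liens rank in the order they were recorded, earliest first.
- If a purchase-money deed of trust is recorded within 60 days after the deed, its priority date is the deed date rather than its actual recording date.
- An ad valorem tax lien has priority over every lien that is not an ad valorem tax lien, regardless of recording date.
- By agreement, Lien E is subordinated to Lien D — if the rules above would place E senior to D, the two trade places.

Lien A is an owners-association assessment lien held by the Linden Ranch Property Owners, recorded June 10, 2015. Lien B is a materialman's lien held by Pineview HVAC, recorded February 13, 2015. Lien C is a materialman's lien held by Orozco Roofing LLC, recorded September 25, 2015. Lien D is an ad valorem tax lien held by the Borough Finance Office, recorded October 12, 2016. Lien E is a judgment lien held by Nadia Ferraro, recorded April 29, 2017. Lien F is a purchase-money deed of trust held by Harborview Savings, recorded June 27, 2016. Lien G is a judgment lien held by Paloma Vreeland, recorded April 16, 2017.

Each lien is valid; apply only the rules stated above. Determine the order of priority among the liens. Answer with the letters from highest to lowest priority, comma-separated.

D, B, A, C, F, G, E

Effective dates after the stated exceptions: F was recorded 67 days after the deed — beyond 60 days — so no relation-back applies.
D is an ad valorem tax lien and takes priority over every other lien.
The other liens, earliest effective date first: B (February 13, 2015), A (June 10, 2015), C (September 25, 2015), F (June 27, 2016), G (April 16, 2017), E (April 29, 2017).
E is already junior to D, so the subordination agreement changes nothing.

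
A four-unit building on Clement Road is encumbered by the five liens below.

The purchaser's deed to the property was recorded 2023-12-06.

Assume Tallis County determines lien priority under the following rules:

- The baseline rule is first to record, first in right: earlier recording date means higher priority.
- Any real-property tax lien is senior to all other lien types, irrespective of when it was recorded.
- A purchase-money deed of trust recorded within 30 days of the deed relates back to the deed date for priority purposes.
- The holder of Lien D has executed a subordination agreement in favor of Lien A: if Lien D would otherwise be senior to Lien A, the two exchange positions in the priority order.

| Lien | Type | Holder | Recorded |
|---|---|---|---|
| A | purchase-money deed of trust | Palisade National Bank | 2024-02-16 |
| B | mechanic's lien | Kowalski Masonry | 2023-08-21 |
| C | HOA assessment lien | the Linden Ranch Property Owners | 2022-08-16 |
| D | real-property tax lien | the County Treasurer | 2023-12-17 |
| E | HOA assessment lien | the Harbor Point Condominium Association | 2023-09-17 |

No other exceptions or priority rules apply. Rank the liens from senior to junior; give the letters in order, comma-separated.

A, C, B, E, D

Adjusting effective dates: A was recorded 72 days after the deed, outside the 30-day window, so it keeps its recording date.
D, as a real-property tax lien, has superpriority and ranks first.
The other liens, earliest effective date first: C (2022-08-16), B (2023-08-21), E (2023-09-17), A (2024-02-16).
D is senior to A before the subordination, so the two trade places.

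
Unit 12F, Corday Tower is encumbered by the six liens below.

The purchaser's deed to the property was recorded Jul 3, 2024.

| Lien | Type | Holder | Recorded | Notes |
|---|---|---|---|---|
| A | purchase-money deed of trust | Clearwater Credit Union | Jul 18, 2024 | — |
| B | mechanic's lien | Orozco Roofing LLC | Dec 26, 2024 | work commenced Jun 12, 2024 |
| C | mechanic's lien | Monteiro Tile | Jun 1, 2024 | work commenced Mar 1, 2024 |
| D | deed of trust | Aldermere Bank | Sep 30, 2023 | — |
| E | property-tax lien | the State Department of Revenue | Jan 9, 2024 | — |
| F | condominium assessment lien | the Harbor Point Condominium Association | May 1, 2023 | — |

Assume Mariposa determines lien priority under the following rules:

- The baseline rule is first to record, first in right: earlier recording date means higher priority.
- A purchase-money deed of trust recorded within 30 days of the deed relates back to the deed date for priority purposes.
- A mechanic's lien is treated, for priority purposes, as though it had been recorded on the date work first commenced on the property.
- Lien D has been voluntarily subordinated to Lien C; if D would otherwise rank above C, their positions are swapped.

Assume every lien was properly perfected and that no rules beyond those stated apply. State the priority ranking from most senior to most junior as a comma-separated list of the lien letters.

Effective dates: A's effective date is the deed date, Jul 3, 2024; B's effective date is Jun 12, 2024, when work began; C relates back to Mar 1, 2024 (work commenced).
Sorted by effective date: F (May 1, 2023), D (Sep 30, 2023), E (Jan 9, 2024), C (Mar 1, 2024), B (Jun 12, 2024), A (Jul 3, 2024).
Because D would otherwise rank above C, the subordination swaps them.

F, C, E, D, B, A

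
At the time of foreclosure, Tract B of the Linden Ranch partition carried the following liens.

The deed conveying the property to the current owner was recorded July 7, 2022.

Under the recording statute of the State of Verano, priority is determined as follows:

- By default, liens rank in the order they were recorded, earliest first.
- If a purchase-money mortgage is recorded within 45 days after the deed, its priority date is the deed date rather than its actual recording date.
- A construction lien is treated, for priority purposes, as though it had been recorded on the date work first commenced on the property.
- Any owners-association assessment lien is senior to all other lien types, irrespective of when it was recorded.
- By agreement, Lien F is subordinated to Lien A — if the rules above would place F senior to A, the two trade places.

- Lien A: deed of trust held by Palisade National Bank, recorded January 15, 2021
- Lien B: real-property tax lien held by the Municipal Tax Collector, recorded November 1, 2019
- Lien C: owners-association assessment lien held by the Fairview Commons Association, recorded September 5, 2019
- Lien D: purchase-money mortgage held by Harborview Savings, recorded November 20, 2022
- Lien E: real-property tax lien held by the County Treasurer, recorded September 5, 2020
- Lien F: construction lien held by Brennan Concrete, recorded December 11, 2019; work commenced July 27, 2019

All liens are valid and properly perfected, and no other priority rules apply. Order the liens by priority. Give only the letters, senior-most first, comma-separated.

Effective dates after the stated exceptions: D was recorded 136 days after the deed — beyond 45 days — so no relation-back applies; F relates back to July 27, 2019 (work commenced).
C is an owners-association assessment lien and takes priority over every other lien.
Remaining liens by effective date: F (July 27, 2019), B (November 1, 2019), E (September 5, 2020), A (January 15, 2021), D (November 20, 2022).
Because F would otherwise rank above A, the subordination swaps them.

C, A, B, E, F, D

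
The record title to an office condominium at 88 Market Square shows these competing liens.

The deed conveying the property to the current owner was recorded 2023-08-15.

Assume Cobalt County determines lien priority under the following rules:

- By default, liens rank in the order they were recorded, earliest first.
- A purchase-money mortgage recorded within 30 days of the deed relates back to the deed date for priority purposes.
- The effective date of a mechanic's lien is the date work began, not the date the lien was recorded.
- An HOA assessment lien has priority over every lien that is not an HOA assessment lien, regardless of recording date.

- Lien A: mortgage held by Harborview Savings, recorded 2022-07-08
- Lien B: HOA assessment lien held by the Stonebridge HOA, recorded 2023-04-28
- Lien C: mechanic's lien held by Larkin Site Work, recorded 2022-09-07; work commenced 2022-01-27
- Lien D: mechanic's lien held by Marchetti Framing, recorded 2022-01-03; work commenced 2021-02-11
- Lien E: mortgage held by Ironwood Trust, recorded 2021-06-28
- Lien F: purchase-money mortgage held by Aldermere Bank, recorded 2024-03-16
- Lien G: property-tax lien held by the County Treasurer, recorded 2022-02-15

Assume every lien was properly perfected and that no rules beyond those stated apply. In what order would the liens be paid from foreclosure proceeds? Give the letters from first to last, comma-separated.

B, D, E, C, G, A, F

First, effective dates: C relates back to 2022-01-27 (work commenced); D is treated as recorded 2021-02-11, the work-commencement date; F was recorded 214 days after the deed — beyond 30 days — so no relation-back applies.
As an HOA assessment lien, B is senior to every other lien.
Ordering the rest by effective date: D (2021-02-11), E (2021-06-28), C (2022-01-27), G (2022-02-15), A (2022-07-08), F (2024-03-16).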